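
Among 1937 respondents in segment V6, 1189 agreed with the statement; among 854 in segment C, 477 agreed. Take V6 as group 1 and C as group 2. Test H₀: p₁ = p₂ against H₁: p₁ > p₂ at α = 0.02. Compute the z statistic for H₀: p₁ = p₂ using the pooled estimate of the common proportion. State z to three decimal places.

z = 2.744

p̂₁ = 1189/1937 ≈ 0.61384, p̂₂ = 477/854 ≈ 0.55855.
Pooled p̂ = (1189+477)/(1937+854) = 1666/2791 = 0.59692.
SE = √(0.240607 × 0.00168722) = 0.02015.
z = (0.61384 − 0.55855)/0.02015 = 0.05529/0.02015 = 2.744.
p-value = P(Z > 2.744) ≈ 0.0030, so at α = 0.02 we reject H₀.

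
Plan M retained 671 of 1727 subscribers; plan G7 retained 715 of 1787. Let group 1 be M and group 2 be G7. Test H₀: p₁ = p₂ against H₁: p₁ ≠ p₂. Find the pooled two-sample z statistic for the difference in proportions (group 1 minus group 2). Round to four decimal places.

z = -0.7020

p̂₁ = 671/1727 ≈ 0.388535, p̂₂ = 715/1787 ≈ 0.400112.
Pooled p̂ = (671+715)/(1727+1787) = 1386/3514 = 0.394422.
SE = √(0.238853 × 0.00113864) = 0.016491.
z = (0.388535 − 0.400112)/0.016491 = -0.011577/0.016491 = -0.7020.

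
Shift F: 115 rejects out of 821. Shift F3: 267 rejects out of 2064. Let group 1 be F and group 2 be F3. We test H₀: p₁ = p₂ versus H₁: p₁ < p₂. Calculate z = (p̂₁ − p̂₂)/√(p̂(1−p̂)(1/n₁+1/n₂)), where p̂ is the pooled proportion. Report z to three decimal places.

p̂₁ = 115/821 ≈ 0.14007, p̂₂ = 267/2064 ≈ 0.12936.
Pooled p̂ = (115+267)/(821+2064) = 382/2885 = 0.13241.
SE = √(p̂(1−p̂)(1/n₁+1/n₂)) = √(0.13241·0.86759·0.00170252) = √(0.00019558) = 0.01399.
z = (0.14007 − 0.12936)/0.01399 = 0.01071/0.01399 = 0.766.
p-value = P(Z < 0.766) ≈ 0.7782.

z = 0.766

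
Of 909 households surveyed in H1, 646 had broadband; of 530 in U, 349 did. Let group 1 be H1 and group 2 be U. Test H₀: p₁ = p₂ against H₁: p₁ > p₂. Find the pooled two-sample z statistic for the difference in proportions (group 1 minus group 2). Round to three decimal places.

z = 2.067

p̂₁ = 646/909 = 0.71067, p̂₂ = 349/530 = 0.65849.
Pooled p̂ = (646+349)/(909+530) = 995/1439 = 0.69145.
SE = √(0.213346 × 0.0029869) = 0.02524.
z = (0.71067 − 0.65849)/0.02524 = 0.05218/0.02524 = 2.067.
p-value = P(Z > 2.067) ≈ 0.0194.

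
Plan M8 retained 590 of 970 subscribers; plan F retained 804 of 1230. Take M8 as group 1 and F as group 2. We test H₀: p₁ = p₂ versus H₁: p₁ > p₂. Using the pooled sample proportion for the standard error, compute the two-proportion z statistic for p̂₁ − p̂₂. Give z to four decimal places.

z = -2.1949

p̂₁ = 590/970 ≈ 0.6082474, p̂₂ = 804/1230 ≈ 0.6536585.
Pooled p̂ = (590+804)/(970+1230) = 1394/2200 = 0.6336364.
SE = √(0.232141 × 0.00184394) = 0.0206895.
z = (0.6082474 − 0.6536585)/0.0206895 = -0.0454111/0.0206895 = -2.1949.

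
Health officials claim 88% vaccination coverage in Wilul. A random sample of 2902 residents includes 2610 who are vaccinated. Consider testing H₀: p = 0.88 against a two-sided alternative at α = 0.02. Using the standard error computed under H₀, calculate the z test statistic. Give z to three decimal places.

p̂ = 2610/2902 ≈ 0.899380.
Under H₀, SE = √(0.88·0.12/2902) = √(3.63887e-05) = 0.006032.
z = (0.899380 − 0.88)/0.006032 = 0.019380/0.006032 = 3.213.
p-value = 2·P(Z > 3.213) ≈ 0.0013. With α = 0.02, reject H₀.

z = 3.213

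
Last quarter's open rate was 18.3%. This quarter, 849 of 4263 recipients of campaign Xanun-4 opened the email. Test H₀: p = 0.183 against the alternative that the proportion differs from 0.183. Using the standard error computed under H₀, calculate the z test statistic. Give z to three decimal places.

z = 2.728

p̂ = 849/4263 ≈ 0.199156.
Under H₀, SE = √(0.183·0.817/4263) = √(3.50718e-05) = 0.005922.
z = (0.199156 − 0.183)/0.005922 = 0.016156/0.005922 = 2.728.
p-value = 2·P(Z > 2.728) ≈ 0.0064.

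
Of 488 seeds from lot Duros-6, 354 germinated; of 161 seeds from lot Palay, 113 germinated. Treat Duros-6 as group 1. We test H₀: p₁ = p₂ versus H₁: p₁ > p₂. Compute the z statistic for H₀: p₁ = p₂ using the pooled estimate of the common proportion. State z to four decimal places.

z = 0.5767

p̂₁ = 354/488 = 0.7254098, p̂₂ = 113/161 = 0.7018634.
Pooled p̂ = (354+113)/(488+161) = 467/649 = 0.7195686.
SE = √(p̂(1−p̂)(1/n₁+1/n₂)) = √(0.7195686·0.2804314·0.00826036) = √(0.00166686) = 0.0408271.
z = (0.7254098 − 0.7018634)/0.0408271 = 0.0235464/0.0408271 = 0.5767.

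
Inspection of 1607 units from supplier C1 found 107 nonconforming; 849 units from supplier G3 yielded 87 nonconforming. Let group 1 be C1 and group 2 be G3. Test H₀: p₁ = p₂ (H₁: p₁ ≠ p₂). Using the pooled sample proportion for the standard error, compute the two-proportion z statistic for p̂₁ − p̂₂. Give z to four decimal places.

p̂₁ = 107/1607 ≈ 0.0665837, p̂₂ = 87/849 ≈ 0.1024735.
Pooled p̂ = (107+87)/(1607+849) = 194/2456 = 0.0789902.
SE = √(0.0727508 × 0.00180013) = 0.0114438.
z = (0.0665837 − 0.1024735)/0.0114438 = -0.0358898/0.0114438 = -3.1362.
Two-sided p-value ≈ 2·Φ(−3.136) = 0.0017.

z = -3.1362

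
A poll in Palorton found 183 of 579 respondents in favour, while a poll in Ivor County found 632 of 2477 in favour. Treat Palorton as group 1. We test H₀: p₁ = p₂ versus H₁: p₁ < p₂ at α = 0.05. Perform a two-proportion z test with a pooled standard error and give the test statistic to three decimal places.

p̂₁ = 183/579 ≈ 0.31606, p̂₂ = 632/2477 ≈ 0.25515.
Pooled p̂ = (183+632)/(579+2477) = 815/3056 = 0.26669.
SE = √(0.195566 × 0.00213083) = 0.02041.
z = (0.31606 − 0.25515)/0.02041 = 0.06091/0.02041 = 2.984.
p-value = P(Z < 2.984) ≈ 0.9986, so at α = 0.05 we fail to reject H₀.

z = 2.984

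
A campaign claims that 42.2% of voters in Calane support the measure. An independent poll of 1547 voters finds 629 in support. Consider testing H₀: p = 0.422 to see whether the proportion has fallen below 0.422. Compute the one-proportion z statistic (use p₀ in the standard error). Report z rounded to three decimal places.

p̂ = 629/1547 ≈ 0.40659.
SE = √(p₀(1−p₀)/n) = √(0.24392/1547) = 0.01256.
z = (0.40659 − 0.422)/0.01256 = -0.01541/0.01256 = -1.227.

z = -1.227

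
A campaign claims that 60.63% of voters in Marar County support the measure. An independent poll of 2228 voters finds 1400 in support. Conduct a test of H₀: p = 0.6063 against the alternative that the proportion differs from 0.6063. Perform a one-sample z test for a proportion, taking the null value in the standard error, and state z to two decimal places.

p̂ = 1400/2228 = 0.6284.
Standard error under H₀: √(0.6063×0.3937/2228) = 0.0104.
z = (0.6284 − 0.6063)/0.0104 = 0.0221/0.0104 = 2.13.
p-value = 2·P(Z > 2.132) ≈ 0.0330.

z = 2.13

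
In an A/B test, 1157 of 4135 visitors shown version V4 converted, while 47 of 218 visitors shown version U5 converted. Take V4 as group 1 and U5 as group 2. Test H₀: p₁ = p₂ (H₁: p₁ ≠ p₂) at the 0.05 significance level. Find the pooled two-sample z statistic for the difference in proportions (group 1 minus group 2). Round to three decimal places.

z = 2.066

p̂₁ = 1157/4135 ≈ 0.27981, p̂₂ = 47/218 ≈ 0.21560.
Pooled p̂ = (1157+47)/(4135+218) = 1204/4353 = 0.27659.
SE = √(0.200088 × 0.00482899) = 0.03108.
z = (0.27981 − 0.21560)/0.03108 = 0.06421/0.03108 = 2.066.
Two-sided p-value ≈ 2·Φ(−2.066) = 0.0389. With α = 0.05, reject H₀.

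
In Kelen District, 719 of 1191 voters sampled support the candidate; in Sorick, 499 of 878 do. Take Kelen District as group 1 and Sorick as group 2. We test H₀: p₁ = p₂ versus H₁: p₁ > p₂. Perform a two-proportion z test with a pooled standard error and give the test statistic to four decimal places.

p̂₁ = 719/1191 ≈ 0.603694, p̂₂ = 499/878 ≈ 0.568337.
Pooled p̂ = (719+499)/(1191+878) = 1218/2069 = 0.588690.
SE = √(p̂(1−p̂)(1/n₁+1/n₂)) = √(0.588690·0.411310·0.00197858) = √(0.000479082) = 0.021888.
z = (0.603694 − 0.568337)/0.021888 = 0.035357/0.021888 = 1.6154.

z = 1.6154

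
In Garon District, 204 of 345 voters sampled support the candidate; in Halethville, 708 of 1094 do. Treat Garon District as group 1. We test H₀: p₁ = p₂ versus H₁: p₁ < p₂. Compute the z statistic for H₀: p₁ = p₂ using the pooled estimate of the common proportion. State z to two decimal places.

p̂₁ = 204/345 ≈ 0.5913, p̂₂ = 708/1094 ≈ 0.6472.
Pooled p̂ = (204+708)/(345+1094) = 912/1439 = 0.6338.
SE = √(p̂(1−p̂)(1/n₁+1/n₂)) = √(0.6338·0.3662·0.00381263) = √(0.000884929) = 0.0297.
z = (0.5913 − 0.6472)/0.0297 = -0.0559/0.0297 = -1.88.

z = -1.88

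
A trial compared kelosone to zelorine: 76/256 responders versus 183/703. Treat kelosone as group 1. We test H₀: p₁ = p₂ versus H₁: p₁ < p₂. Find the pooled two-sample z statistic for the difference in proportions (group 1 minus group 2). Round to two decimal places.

p̂₁ = 76/256 = 0.2969, p̂₂ = 183/703 = 0.2603.
Pooled p̂ = (76+183)/(256+703) = 259/959 = 0.2701.
SE = √(0.197134 × 0.00532873) = 0.0324.
z = (0.2969 − 0.2603)/0.0324 = 0.0366/0.0324 = 1.13.
p-value = P(Z < 1.128) ≈ 0.8704.

z = 1.13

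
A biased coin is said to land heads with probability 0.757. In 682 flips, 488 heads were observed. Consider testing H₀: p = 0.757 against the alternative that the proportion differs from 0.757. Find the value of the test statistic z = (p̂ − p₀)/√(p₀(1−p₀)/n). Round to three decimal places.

z = -2.524

p̂ = 488/682 ≈ 0.715543.
Under H₀, SE = √(0.757·0.243/682) = √(0.000269723) = 0.016423.
z = (0.715543 − 0.757)/0.016423 = -0.041457/0.016423 = -2.524.
p-value = 2·P(Z > 2.524) ≈ 0.0116.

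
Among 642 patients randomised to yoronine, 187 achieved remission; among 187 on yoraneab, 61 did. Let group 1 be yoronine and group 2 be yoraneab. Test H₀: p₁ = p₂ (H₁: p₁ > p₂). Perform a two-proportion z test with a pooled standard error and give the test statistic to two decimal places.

z = -0.92

p̂₁ = 187/642 = 0.2913, p̂₂ = 61/187 = 0.3262.
Pooled p̂ = (187+61)/(642+187) = 248/829 = 0.2992.
SE = √(p̂(1−p̂)(1/n₁+1/n₂)) = √(0.2992·0.7008·0.00690523) = √(0.00144776) = 0.0380.
z = (0.2913 − 0.3262)/0.0380 = -0.0349/0.0380 = -0.92.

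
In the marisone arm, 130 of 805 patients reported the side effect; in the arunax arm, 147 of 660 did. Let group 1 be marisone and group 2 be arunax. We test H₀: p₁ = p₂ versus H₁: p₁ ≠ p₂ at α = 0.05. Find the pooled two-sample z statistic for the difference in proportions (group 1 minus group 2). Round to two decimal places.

z = -2.98

p̂₁ = 130/805 ≈ 0.16149, p̂₂ = 147/660 ≈ 0.22273.
Pooled p̂ = (130+147)/(805+660) = 277/1465 = 0.18908.
SE = √(0.153328 × 0.00275739) = 0.02056.
z = (0.16149 − 0.22273)/0.02056 = -0.06124/0.02056 = -2.98.
p-value = 2·P(Z > 2.978) ≈ 0.0029, so at α = 0.05 we reject H₀.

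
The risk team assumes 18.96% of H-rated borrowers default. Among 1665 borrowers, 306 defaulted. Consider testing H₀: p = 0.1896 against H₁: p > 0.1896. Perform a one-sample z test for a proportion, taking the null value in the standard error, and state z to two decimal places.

z = -0.61

p̂ = 306/1665 = 0.18378.
SE = √(p₀(1−p₀)/n) = √(0.15365/1665) = 0.00961.
z = (0.18378 − 0.1896)/0.00961 = -0.00582/0.00961 = -0.61.
p-value = P(Z > -0.605) ≈ 0.7276.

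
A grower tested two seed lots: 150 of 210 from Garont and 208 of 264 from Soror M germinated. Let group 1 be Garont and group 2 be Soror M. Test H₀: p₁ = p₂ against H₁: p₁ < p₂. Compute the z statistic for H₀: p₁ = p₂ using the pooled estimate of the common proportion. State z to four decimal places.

z = -1.8513

p̂₁ = 150/210 ≈ 0.714286, p̂₂ = 208/264 ≈ 0.787879.
Pooled p̂ = (150+208)/(210+264) = 358/474 = 0.755274.
SE = √(p̂(1−p̂)(1/n₁+1/n₂)) = √(0.755274·0.244726·0.00854978) = √(0.0015803) = 0.039753.
z = (0.714286 − 0.787879)/0.039753 = -0.073593/0.039753 = -1.8513.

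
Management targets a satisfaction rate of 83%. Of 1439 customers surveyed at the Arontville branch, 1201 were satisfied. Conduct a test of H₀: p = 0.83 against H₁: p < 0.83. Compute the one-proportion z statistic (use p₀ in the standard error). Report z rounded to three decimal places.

p̂ = 1201/1439 = 0.834607.
SE = √(p₀(1−p₀)/n) = √(0.1411/1439) = 0.009902.
z = (0.834607 − 0.83)/0.009902 = 0.004607/0.009902 = 0.465.
p-value = P(Z < 0.465) ≈ 0.6791.

z = 0.465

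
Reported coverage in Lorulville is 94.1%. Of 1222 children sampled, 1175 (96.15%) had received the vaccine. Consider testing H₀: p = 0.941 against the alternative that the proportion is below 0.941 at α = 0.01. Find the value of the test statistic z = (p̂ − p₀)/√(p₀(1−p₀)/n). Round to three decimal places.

p̂ = 1175/1222 ≈ 0.96154.
Under H₀, SE = √(0.941·0.059/1222) = √(4.54329e-05) = 0.00674.
z = (0.96154 − 0.941)/0.00674 = 0.02054/0.00674 = 3.047.
p-value = P(Z < 3.047) ≈ 0.9988, so at α = 0.01 we fail to reject H₀.

z = 3.047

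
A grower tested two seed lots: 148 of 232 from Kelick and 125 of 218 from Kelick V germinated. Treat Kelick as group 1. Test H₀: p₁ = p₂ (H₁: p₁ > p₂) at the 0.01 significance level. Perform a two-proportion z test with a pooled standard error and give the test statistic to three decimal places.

z = 1.401

p̂₁ = 148/232 = 0.63793, p̂₂ = 125/218 = 0.57339.
Pooled p̂ = (148+125)/(232+218) = 273/450 = 0.60667.
SE = √(p̂(1−p̂)(1/n₁+1/n₂)) = √(0.60667·0.39333·0.0088975) = √(0.00212314) = 0.04608.
z = (0.63793 − 0.57339)/0.04608 = 0.06454/0.04608 = 1.401.
p-value = P(Z > 1.401) ≈ 0.0807, so at α = 0.01 we fail to reject H₀.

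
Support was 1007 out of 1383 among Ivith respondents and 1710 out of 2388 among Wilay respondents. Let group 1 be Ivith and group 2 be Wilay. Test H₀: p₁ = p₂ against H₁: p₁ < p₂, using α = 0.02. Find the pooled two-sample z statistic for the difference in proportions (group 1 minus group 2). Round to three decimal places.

z = 0.794

p̂₁ = 1007/1383 ≈ 0.728127, p̂₂ = 1710/2388 ≈ 0.716080.
Pooled p̂ = (1007+1710)/(1383+2388) = 2717/3771 = 0.720499.
SE = √(p̂(1−p̂)(1/n₁+1/n₂)) = √(0.720499·0.279501·0.00114183) = √(0.000229941) = 0.015164.
z = (0.728127 − 0.716080)/0.015164 = 0.012047/0.015164 = 0.794.
p-value = P(Z < 0.794) ≈ 0.7865. With α = 0.02, fail to reject H₀.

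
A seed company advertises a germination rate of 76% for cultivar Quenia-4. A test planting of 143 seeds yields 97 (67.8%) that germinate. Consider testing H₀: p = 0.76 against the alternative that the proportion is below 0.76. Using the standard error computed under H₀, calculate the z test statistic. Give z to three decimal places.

z = -2.287

p̂ = 97/143 = 0.67832.
Under H₀, SE = √(0.76·0.24/143) = √(0.00127552) = 0.03571.
z = (0.67832 − 0.76)/0.03571 = -0.08168/0.03571 = -2.287.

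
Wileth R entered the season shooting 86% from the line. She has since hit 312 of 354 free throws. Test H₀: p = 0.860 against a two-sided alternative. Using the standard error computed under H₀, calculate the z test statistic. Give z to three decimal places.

z = 1.158

p̂ = 312/354 = 0.88136.
Under H₀, SE = √(0.86·0.14/354) = √(0.000340113) = 0.01844.
z = (0.88136 − 0.86)/0.01844 = 0.02136/0.01844 = 1.158.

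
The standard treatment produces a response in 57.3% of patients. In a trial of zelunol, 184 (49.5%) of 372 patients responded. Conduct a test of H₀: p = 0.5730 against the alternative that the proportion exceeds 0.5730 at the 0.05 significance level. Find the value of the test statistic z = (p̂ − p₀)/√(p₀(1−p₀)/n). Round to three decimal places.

z = -3.056

p̂ = 184/372 ≈ 0.49462.
Under H₀, SE = √(0.573·0.427/372) = √(0.000657718) = 0.02565.
z = (0.49462 − 0.573)/0.02565 = -0.07838/0.02565 = -3.056.
p-value = P(Z > -3.056) ≈ 0.9989, so at α = 0.05 we fail to reject H₀.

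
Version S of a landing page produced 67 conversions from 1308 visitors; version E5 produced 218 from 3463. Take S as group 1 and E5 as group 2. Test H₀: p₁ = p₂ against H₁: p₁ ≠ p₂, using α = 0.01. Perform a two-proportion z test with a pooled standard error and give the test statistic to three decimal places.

z = -1.525

p̂₁ = 67/1308 ≈ 0.05122, p̂₂ = 218/3463 ≈ 0.06295.
Pooled p̂ = (67+218)/(1308+3463) = 285/4771 = 0.05974.
SE = √(p̂(1−p̂)(1/n₁+1/n₂)) = √(0.05974·0.94026·0.00105329) = √(5.91609e-05) = 0.00769.
z = (0.05122 − 0.06295)/0.00769 = -0.01173/0.00769 = -1.525.
Two-sided p-value ≈ 2·Φ(−1.525) = 0.1273, so at α = 0.01 we fail to reject H₀.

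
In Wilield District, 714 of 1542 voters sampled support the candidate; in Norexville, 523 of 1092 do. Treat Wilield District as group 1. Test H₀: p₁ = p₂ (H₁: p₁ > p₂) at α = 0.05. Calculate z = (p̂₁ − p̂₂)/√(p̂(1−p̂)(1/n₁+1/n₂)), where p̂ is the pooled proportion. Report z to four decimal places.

p̂₁ = 714/1542 ≈ 0.463035, p̂₂ = 523/1092 ≈ 0.478938.
Pooled p̂ = (714+523)/(1542+1092) = 1237/2634 = 0.469628.
SE = √(0.249078 × 0.00156426) = 0.019739.
z = (0.463035 − 0.478938)/0.019739 = -0.015903/0.019739 = -0.8057.
p-value = P(Z > -0.806) ≈ 0.7898. With α = 0.05, fail to reject H₀.

z = -0.8057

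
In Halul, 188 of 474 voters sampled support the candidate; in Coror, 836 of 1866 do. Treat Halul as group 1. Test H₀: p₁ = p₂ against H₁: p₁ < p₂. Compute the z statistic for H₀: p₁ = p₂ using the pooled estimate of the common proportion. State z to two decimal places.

p̂₁ = 188/474 ≈ 0.39662, p̂₂ = 836/1866 ≈ 0.44802.
Pooled p̂ = (188+836)/(474+1866) = 1024/2340 = 0.43761.
SE = √(0.246107 × 0.00264561) = 0.02552.
z = (0.39662 − 0.44802)/0.02552 = -0.05140/0.02552 = -2.01.

z = -2.01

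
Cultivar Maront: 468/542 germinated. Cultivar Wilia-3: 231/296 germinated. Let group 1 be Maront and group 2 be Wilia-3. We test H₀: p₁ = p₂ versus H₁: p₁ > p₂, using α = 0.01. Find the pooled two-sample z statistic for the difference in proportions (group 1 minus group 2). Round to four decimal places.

z = 3.0898

p̂₁ = 468/542 = 0.863469, p̂₂ = 231/296 = 0.780405.
Pooled p̂ = (468+231)/(542+296) = 699/838 = 0.834129.
SE = √(0.138358 × 0.0052234) = 0.026883.
z = (0.863469 − 0.780405)/0.026883 = 0.083064/0.026883 = 3.0898.
p-value = P(Z > 3.090) ≈ 0.0010. With α = 0.01, reject H₀.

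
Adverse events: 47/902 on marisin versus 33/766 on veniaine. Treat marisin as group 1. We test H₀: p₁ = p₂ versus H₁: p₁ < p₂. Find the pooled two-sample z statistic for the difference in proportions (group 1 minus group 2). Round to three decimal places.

p̂₁ = 47/902 = 0.05211, p̂₂ = 33/766 = 0.04308.
Pooled p̂ = (47+33)/(902+766) = 80/1668 = 0.04796.
SE = √(p̂(1−p̂)(1/n₁+1/n₂)) = √(0.04796·0.95204·0.00241413) = √(0.000110232) = 0.01050.
z = (0.05211 − 0.04308)/0.01050 = 0.00903/0.01050 = 0.860.
p-value = P(Z < 0.860) ≈ 0.8050.

z = 0.860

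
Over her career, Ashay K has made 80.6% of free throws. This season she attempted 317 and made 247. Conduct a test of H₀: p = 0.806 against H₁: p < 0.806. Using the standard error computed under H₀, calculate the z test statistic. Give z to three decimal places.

p̂ = 247/317 = 0.77918.
Under H₀, SE = √(0.806·0.194/317) = √(0.000493262) = 0.02221.
z = (0.77918 − 0.806)/0.02221 = -0.02682/0.02221 = -1.208.

z = -1.208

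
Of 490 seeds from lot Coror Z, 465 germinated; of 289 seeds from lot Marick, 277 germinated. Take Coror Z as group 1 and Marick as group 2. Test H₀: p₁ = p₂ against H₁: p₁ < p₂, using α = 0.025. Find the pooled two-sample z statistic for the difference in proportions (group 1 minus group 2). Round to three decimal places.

z = -0.602

p̂₁ = 465/490 = 0.94898, p̂₂ = 277/289 = 0.95848.
Pooled p̂ = (465+277)/(490+289) = 742/779 = 0.95250.
SE = √(p̂(1−p̂)(1/n₁+1/n₂)) = √(0.95250·0.04750·0.00550102) = √(0.000248871) = 0.01578.
z = (0.94898 − 0.95848)/0.01578 = -0.00950/0.01578 = -0.602.
p-value = P(Z < -0.602) ≈ 0.2736, so at α = 0.025 we fail to reject H₀.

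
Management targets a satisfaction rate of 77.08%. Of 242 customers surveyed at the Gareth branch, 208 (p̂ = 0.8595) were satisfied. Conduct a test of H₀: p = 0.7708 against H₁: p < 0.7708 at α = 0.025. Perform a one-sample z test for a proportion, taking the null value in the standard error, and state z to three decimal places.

p̂ = 208/242 = 0.85950.
Under H₀, SE = √(0.7708·0.2292/242) = √(0.00073003) = 0.02702.
z = (0.85950 − 0.7708)/0.02702 = 0.08870/0.02702 = 3.283.
p-value = P(Z < 3.283) ≈ 0.9995. With α = 0.025, fail to reject H₀.

z = 3.283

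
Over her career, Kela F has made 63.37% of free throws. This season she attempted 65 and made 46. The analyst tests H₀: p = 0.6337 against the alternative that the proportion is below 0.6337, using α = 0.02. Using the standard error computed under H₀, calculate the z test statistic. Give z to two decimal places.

p̂ = 46/65 = 0.7077.
SE = √(p₀(1−p₀)/n) = √(0.23212/65) = 0.0598.
z = (0.7077 − 0.6337)/0.0598 = 0.0740/0.0598 = 1.24.
p-value = P(Z < 1.238) ≈ 0.8922, so at α = 0.02 we fail to reject H₀.

z = 1.24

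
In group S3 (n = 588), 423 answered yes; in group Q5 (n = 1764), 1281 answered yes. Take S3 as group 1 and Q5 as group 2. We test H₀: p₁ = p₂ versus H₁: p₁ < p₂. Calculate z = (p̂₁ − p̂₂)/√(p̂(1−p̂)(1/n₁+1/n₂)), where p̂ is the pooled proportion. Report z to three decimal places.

p̂₁ = 423/588 ≈ 0.71939, p̂₂ = 1281/1764 ≈ 0.72619.
Pooled p̂ = (423+1281)/(588+1764) = 1704/2352 = 0.72449.
SE = √(0.199604 × 0.00226757) = 0.02127.
z = (0.71939 − 0.72619)/0.02127 = -0.00680/0.02127 = -0.320.

z = -0.320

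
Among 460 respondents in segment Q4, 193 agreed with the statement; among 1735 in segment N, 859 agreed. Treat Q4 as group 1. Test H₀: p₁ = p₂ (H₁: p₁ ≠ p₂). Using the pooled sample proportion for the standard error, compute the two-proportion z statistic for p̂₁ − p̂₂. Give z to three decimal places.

z = -2.883

p̂₁ = 193/460 = 0.41957, p̂₂ = 859/1735 = 0.49510.
Pooled p̂ = (193+859)/(460+1735) = 1052/2195 = 0.47927.
SE = √(p̂(1−p̂)(1/n₁+1/n₂)) = √(0.47927·0.52073·0.00275028) = √(0.000686389) = 0.02620.
z = (0.41957 − 0.49510)/0.02620 = -0.07553/0.02620 = -2.883.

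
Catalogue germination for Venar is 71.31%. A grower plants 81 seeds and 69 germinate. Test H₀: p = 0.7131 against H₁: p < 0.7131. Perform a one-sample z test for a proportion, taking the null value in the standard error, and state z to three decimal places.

z = 2.761

p̂ = 69/81 = 0.85185.
SE = √(p₀(1−p₀)/n) = √(0.20459/81) = 0.05026.
z = (0.85185 − 0.7131)/0.05026 = 0.13875/0.05026 = 2.761.
p-value = P(Z < 2.761) ≈ 0.9971.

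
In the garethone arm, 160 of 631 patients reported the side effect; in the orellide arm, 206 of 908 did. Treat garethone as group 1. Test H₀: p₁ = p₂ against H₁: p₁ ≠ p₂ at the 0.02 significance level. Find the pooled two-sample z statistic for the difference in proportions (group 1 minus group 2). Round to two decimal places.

p̂₁ = 160/631 = 0.2536, p̂₂ = 206/908 = 0.2269.
Pooled p̂ = (160+206)/(631+908) = 366/1539 = 0.2378.
SE = √(0.18126 × 0.00268611) = 0.0221.
z = (0.2536 − 0.2269)/0.0221 = 0.0267/0.0221 = 1.21.
Two-sided p-value ≈ 2·Φ(−1.210) = 0.2264. With α = 0.02, fail to reject H₀.

z = 1.21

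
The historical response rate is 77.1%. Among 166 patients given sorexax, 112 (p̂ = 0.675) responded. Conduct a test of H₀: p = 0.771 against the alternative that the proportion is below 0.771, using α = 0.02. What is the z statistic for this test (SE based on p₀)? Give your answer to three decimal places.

z = -2.953

p̂ = 112/166 ≈ 0.67470.
SE = √(p₀(1−p₀)/n) = √(0.17656/166) = 0.03261.
z = (0.67470 − 0.771)/0.03261 = -0.09630/0.03261 = -2.953.
p-value = P(Z < -2.953) ≈ 0.0016, so at α = 0.02 we reject H₀.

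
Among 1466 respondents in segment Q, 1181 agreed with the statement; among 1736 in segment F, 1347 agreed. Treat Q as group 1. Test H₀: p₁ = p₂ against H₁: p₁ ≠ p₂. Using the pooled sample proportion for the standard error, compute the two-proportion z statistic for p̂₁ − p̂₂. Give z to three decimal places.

z = 2.052

p̂₁ = 1181/1466 ≈ 0.80559, p̂₂ = 1347/1736 ≈ 0.77592.
Pooled p̂ = (1181+1347)/(1466+1736) = 2528/3202 = 0.78951.
SE = √(0.166186 × 0.00125817) = 0.01446.
z = (0.80559 − 0.77592)/0.01446 = 0.02967/0.01446 = 2.052.
Two-sided p-value ≈ 2·Φ(−2.052) = 0.0402.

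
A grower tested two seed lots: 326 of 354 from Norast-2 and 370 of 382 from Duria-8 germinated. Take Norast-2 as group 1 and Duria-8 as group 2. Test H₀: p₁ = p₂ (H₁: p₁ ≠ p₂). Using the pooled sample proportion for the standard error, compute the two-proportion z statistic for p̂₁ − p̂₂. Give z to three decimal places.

z = -2.851

p̂₁ = 326/354 = 0.920904, p̂₂ = 370/382 = 0.968586.
Pooled p̂ = (326+370)/(354+382) = 696/736 = 0.945652.
SE = √(0.0513941 × 0.00544266) = 0.016725.
z = (0.920904 − 0.968586)/0.016725 = -0.047682/0.016725 = -2.851.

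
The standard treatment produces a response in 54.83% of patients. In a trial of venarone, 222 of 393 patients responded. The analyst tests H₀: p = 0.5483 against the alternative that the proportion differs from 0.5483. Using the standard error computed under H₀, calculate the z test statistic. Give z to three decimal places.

z = 0.661

p̂ = 222/393 ≈ 0.56489.
Standard error under H₀: √(0.5483×0.4517/393) = 0.02510.
z = (0.56489 − 0.5483)/0.02510 = 0.01659/0.02510 = 0.661.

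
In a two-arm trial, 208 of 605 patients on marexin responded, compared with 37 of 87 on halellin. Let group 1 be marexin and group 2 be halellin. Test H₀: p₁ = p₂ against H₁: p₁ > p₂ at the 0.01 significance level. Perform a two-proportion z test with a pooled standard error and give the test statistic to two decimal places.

z = -1.49

p̂₁ = 208/605 = 0.3438, p̂₂ = 37/87 = 0.4253.
Pooled p̂ = (208+37)/(605+87) = 245/692 = 0.3540.
SE = √(p̂(1−p̂)(1/n₁+1/n₂)) = √(0.3540·0.6460·0.0131471) = √(0.00300672) = 0.0548.
z = (0.3438 − 0.4253)/0.0548 = -0.0815/0.0548 = -1.49.
p-value = P(Z > -1.486) ≈ 0.9314, so at α = 0.01 we fail to reject H₀.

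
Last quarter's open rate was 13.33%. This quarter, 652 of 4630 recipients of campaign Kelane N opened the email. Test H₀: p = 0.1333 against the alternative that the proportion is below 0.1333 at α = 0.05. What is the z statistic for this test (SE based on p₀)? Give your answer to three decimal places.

z = 1.506

p̂ = 652/4630 = 0.140821.
Under H₀, SE = √(0.1333·0.8667/4630) = √(2.49527e-05) = 0.004995.
z = (0.140821 − 0.1333)/0.004995 = 0.007521/0.004995 = 1.506.
p-value = P(Z < 1.506) ≈ 0.9339; since p > α = 0.05, fail to reject H₀.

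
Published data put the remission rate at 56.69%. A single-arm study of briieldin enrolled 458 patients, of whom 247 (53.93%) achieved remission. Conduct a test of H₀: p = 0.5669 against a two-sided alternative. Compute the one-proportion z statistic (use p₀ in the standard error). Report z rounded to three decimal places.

z = -1.192

p̂ = 247/458 = 0.53930.
Under H₀, SE = √(0.5669·0.4331/458) = √(0.000536079) = 0.02315.
z = (0.53930 − 0.5669)/0.02315 = -0.02760/0.02315 = -1.192.
Two-sided p-value ≈ 2·Φ(−1.192) = 0.2333.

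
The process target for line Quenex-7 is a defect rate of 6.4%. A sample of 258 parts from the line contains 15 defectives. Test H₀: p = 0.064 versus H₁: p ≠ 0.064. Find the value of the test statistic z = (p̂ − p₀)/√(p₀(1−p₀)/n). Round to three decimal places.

p̂ = 15/258 = 0.05814.
Standard error under H₀: √(0.064×0.936/258) = 0.01524.
z = (0.05814 − 0.064)/0.01524 = -0.00586/0.01524 = -0.385.
p-value = 2·P(Z > 0.385) ≈ 0.7005.

z = -0.385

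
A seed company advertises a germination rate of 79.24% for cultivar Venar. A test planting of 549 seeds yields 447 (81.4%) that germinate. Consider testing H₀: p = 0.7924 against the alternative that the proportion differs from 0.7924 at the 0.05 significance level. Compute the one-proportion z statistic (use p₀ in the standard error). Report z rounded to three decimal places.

p̂ = 447/549 ≈ 0.81421.
SE = √(p₀(1−p₀)/n) = √(0.1645/549) = 0.01731.
z = (0.81421 − 0.7924)/0.01731 = 0.02181/0.01731 = 1.260.
Two-sided p-value ≈ 2·Φ(−1.260) = 0.2077. With α = 0.05, fail to reject H₀.

z = 1.260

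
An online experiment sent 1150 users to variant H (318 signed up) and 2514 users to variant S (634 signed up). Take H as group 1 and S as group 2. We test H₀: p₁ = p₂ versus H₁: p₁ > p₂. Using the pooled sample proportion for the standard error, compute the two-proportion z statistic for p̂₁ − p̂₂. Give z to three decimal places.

p̂₁ = 318/1150 ≈ 0.27652, p̂₂ = 634/2514 ≈ 0.25219.
Pooled p̂ = (318+634)/(1150+2514) = 952/3664 = 0.25983.
SE = √(p̂(1−p̂)(1/n₁+1/n₂)) = √(0.25983·0.74017·0.00126734) = √(0.000243729) = 0.01561.
z = (0.27652 − 0.25219)/0.01561 = 0.02433/0.01561 = 1.559.

z = 1.559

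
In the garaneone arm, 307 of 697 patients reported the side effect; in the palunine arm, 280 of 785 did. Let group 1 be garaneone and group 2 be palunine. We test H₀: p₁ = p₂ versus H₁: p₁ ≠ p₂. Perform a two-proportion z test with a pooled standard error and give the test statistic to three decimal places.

z = 3.291

p̂₁ = 307/697 ≈ 0.440459, p̂₂ = 280/785 ≈ 0.356688.
Pooled p̂ = (307+280)/(697+785) = 587/1482 = 0.396086.
SE = √(0.239202 × 0.00270861) = 0.025454.
z = (0.440459 − 0.356688)/0.025454 = 0.083771/0.025454 = 3.291.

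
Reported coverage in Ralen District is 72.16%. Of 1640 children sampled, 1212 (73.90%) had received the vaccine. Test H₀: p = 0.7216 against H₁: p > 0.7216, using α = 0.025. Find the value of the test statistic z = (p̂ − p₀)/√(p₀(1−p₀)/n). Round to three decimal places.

z = 1.574

p̂ = 1212/1640 = 0.73902.
Standard error under H₀: √(0.7216×0.2784/1640) = 0.01107.
z = (0.73902 − 0.7216)/0.01107 = 0.01742/0.01107 = 1.574.
p-value = P(Z > 1.574) ≈ 0.0577; since p > α = 0.025, fail to reject H₀.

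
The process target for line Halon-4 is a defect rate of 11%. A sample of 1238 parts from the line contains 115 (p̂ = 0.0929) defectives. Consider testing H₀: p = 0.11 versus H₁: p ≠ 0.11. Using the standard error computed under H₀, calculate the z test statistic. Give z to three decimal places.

z = -1.924

p̂ = 115/1238 = 0.092892.
Under H₀, SE = √(0.11·0.89/1238) = √(7.90792e-05) = 0.008893.
z = (0.092892 − 0.11)/0.008893 = -0.017108/0.008893 = -1.924.
p-value = 2·P(Z > 1.924) ≈ 0.0544.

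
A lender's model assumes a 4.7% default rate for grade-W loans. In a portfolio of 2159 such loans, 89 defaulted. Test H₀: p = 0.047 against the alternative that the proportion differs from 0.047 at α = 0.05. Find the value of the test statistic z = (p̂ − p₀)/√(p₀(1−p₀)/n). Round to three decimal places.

p̂ = 89/2159 ≈ 0.041223.
Standard error under H₀: √(0.047×0.953/2159) = 0.004555.
z = (0.041223 − 0.047)/0.004555 = -0.005777/0.004555 = -1.268.
Two-sided p-value ≈ 2·Φ(−1.268) = 0.2047; since p > α = 0.05, fail to reject H₀.

z = -1.268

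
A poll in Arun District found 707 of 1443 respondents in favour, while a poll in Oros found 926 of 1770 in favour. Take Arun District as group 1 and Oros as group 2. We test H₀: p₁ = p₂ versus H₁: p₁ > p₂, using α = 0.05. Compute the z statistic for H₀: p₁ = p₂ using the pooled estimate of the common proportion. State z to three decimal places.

p̂₁ = 707/1443 = 0.48995, p̂₂ = 926/1770 = 0.52316.
Pooled p̂ = (707+926)/(1443+1770) = 1633/3213 = 0.50825.
SE = √(p̂(1−p̂)(1/n₁+1/n₂)) = √(0.50825·0.49175·0.00125797) = √(0.000314408) = 0.01773.
z = (0.48995 − 0.52316)/0.01773 = -0.03321/0.01773 = -1.873.
p-value = P(Z > -1.873) ≈ 0.9695. With α = 0.05, fail to reject H₀.

z = -1.873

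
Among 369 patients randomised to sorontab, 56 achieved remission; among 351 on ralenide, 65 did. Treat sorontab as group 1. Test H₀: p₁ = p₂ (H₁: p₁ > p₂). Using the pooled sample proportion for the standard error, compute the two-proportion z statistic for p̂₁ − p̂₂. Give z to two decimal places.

p̂₁ = 56/369 ≈ 0.1518, p̂₂ = 65/351 ≈ 0.1852.
Pooled p̂ = (56+65)/(369+351) = 121/720 = 0.1681.
SE = √(0.139813 × 0.00555903) = 0.0279.
z = (0.1518 − 0.1852)/0.0279 = -0.0334/0.0279 = -1.20.

z = -1.20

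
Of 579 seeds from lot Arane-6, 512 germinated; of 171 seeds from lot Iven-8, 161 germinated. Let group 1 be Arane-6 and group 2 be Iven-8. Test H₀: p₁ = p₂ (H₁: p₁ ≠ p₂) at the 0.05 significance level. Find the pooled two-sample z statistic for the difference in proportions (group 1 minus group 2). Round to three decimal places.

z = -2.167

p̂₁ = 512/579 ≈ 0.88428, p̂₂ = 161/171 ≈ 0.94152.
Pooled p̂ = (512+161)/(579+171) = 673/750 = 0.89733.
SE = √(0.0921262 × 0.00757507) = 0.02642.
z = (0.88428 − 0.94152)/0.02642 = -0.05724/0.02642 = -2.167.
p-value = 2·P(Z > 2.167) ≈ 0.0303. With α = 0.05, reject H₀.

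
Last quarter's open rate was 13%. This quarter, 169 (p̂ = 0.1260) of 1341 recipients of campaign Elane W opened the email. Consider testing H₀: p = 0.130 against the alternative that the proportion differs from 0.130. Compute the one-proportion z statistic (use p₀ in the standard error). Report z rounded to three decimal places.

p̂ = 169/1341 = 0.126025.
SE = √(p₀(1−p₀)/n) = √(0.1131/1341) = 0.009184.
z = (0.126025 − 0.13)/0.009184 = -0.003975/0.009184 = -0.433.

z = -0.433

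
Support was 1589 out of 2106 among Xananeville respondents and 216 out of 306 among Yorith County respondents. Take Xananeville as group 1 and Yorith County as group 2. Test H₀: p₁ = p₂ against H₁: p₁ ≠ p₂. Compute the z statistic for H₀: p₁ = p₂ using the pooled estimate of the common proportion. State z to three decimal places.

z = 1.832

p̂₁ = 1589/2106 ≈ 0.75451, p̂₂ = 216/306 ≈ 0.70588.
Pooled p̂ = (1589+216)/(2106+306) = 1805/2412 = 0.74834.
SE = √(p̂(1−p̂)(1/n₁+1/n₂)) = √(0.74834·0.25166·0.00374281) = √(0.00070487) = 0.02655.
z = (0.75451 − 0.70588)/0.02655 = 0.04863/0.02655 = 1.832.
Two-sided p-value ≈ 2·Φ(−1.832) = 0.0670.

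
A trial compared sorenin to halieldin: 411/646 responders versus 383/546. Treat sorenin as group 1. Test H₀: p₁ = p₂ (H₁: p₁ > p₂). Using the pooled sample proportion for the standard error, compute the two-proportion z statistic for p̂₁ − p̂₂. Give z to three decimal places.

p̂₁ = 411/646 ≈ 0.63622, p̂₂ = 383/546 ≈ 0.70147.
Pooled p̂ = (411+383)/(646+546) = 794/1192 = 0.66611.
SE = √(0.222408 × 0.00337949) = 0.02742.
z = (0.63622 − 0.70147)/0.02742 = -0.06525/0.02742 = -2.380.
p-value = P(Z > -2.380) ≈ 0.9913.

z = -2.380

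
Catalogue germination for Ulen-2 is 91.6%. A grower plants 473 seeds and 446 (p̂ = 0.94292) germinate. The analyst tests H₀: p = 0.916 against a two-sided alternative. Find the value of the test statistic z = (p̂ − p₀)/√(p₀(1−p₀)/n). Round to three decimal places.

z = 2.110

p̂ = 446/473 ≈ 0.9429175.
SE = √(p₀(1−p₀)/n) = √(0.076944/473) = 0.0127543.
z = (0.9429175 − 0.916)/0.0127543 = 0.0269175/0.0127543 = 2.110.
Two-sided p-value ≈ 2·Φ(−2.110) = 0.0348.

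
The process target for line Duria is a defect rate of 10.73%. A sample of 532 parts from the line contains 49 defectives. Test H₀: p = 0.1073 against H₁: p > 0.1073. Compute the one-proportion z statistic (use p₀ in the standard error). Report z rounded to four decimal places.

p̂ = 49/532 ≈ 0.092105.
Under H₀, SE = √(0.1073·0.8927/532) = √(0.00018005) = 0.013418.
z = (0.092105 − 0.1073)/0.013418 = -0.015195/0.013418 = -1.1324.

z = -1.1324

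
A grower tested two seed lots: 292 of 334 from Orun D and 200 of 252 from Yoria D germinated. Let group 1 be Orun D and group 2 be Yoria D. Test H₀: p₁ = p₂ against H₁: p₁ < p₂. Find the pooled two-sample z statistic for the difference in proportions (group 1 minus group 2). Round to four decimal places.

z = 2.6322

p̂₁ = 292/334 ≈ 0.874251, p̂₂ = 200/252 ≈ 0.793651.
Pooled p̂ = (292+200)/(334+252) = 492/586 = 0.839590.
SE = √(0.134678 × 0.00696227) = 0.030621.
z = (0.874251 − 0.793651)/0.030621 = 0.080600/0.030621 = 2.6322.
p-value = P(Z < 2.632) ≈ 0.9958.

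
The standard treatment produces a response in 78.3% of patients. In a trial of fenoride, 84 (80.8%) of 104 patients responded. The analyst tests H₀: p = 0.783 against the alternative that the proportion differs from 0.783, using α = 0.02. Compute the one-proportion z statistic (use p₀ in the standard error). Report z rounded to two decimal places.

p̂ = 84/104 = 0.8077.
SE = √(p₀(1−p₀)/n) = √(0.16991/104) = 0.0404.
z = (0.8077 − 0.783)/0.0404 = 0.0247/0.0404 = 0.61.
p-value = 2·P(Z > 0.611) ≈ 0.5413, so at α = 0.02 we fail to reject H₀.

z = 0.61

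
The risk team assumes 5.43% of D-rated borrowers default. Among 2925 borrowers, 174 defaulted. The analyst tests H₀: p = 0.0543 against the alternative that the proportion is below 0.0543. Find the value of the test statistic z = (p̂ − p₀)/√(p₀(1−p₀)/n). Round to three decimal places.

z = 1.238

p̂ = 174/2925 = 0.059487.
Under H₀, SE = √(0.0543·0.9457/2925) = √(1.75561e-05) = 0.004190.
z = (0.059487 − 0.0543)/0.004190 = 0.005187/0.004190 = 1.238.
p-value = P(Z < 1.238) ≈ 0.8921.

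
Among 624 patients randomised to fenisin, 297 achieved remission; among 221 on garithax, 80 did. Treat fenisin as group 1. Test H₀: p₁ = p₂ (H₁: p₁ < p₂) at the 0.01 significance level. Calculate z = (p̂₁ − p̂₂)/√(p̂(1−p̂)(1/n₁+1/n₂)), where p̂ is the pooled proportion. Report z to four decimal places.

p̂₁ = 297/624 ≈ 0.475962, p̂₂ = 80/221 ≈ 0.361991.
Pooled p̂ = (297+80)/(624+221) = 377/845 = 0.446154.
SE = √(p̂(1−p̂)(1/n₁+1/n₂)) = √(0.446154·0.553846·0.00612745) = √(0.0015141) = 0.038911.
z = (0.475962 − 0.361991)/0.038911 = 0.113971/0.038911 = 2.9290.
p-value = P(Z < 2.929) ≈ 0.9983. With α = 0.01, fail to reject H₀.

z = 2.9290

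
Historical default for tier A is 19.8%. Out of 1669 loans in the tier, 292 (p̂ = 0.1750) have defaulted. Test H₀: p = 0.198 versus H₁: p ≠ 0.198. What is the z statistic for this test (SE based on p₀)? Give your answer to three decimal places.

z = -2.363

p̂ = 292/1669 = 0.17496.
Under H₀, SE = √(0.198·0.802/1669) = √(9.51444e-05) = 0.00975.
z = (0.17496 − 0.198)/0.00975 = -0.02304/0.00975 = -2.363.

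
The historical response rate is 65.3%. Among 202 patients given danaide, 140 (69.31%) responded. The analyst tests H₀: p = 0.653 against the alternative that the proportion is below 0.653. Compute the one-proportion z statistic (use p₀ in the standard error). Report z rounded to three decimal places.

z = 1.196

p̂ = 140/202 = 0.69307.
Standard error under H₀: √(0.653×0.347/202) = 0.03349.
z = (0.69307 − 0.653)/0.03349 = 0.04007/0.03349 = 1.196.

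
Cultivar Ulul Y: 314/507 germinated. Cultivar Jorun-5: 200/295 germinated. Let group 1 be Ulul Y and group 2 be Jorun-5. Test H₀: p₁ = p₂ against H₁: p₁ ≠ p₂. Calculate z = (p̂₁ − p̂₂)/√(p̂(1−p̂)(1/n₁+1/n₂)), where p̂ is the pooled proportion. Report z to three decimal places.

p̂₁ = 314/507 ≈ 0.61933, p̂₂ = 200/295 ≈ 0.67797.
Pooled p̂ = (314+200)/(507+295) = 514/802 = 0.64090.
SE = √(0.230148 × 0.00536222) = 0.03513.
z = (0.61933 − 0.67797)/0.03513 = -0.05864/0.03513 = -1.669.
Two-sided p-value ≈ 2·Φ(−1.669) = 0.0951.

z = -1.669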